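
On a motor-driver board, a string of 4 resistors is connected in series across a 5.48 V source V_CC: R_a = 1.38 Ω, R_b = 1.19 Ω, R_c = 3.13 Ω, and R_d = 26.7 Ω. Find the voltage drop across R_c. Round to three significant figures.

V ≈ 0.529 V

Series total: ΣR = 1.38 + 1.19 + 3.13 + 26.7 = 32.40 Ω.
Voltage divider: V = V_CC · (3.130 / 32.40) = 5.48 × 0.09660 = 0.5294 V.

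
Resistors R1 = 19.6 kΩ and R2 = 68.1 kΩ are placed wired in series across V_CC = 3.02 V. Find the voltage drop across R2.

Series total: ΣR = 19.6 + 68.1 = 87.70 kΩ.
By the voltage-divider rule, V = 3.02 × 68.10/87.70 = 2.345 V.

V ≈ 2.35 V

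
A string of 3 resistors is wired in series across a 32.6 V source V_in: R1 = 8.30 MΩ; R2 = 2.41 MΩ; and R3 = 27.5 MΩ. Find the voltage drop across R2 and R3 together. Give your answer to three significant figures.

V ≈ 25.5 V

ΣR = 8.30 + 2.41 + 27.5 = 38.21 MΩ.
R_{R2..R3} = 2.41 + 27.5 = 29.91 MΩ.
By the voltage-divider rule, V = 32.6 × 29.91/38.21 = 25.52 V.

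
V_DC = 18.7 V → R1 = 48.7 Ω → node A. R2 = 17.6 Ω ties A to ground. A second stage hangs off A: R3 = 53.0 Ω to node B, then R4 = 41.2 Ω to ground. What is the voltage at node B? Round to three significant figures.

V_B ≈ 1.91 V

Node A sees R2 in parallel with the series input of stage 2, R3 + R4 = 94.20 Ω.
Effective lower resistance at A: R2 ‖ 94.20 = 14.83 Ω.
So V_A = 18.7 × 0.2334 = 4.365 V.
V_B = V_A × 0.4374 = 1.909 V.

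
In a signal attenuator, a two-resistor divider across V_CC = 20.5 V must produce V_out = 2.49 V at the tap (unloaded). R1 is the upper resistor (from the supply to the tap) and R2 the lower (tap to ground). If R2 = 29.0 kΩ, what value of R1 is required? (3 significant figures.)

R1 ≈ 210 kΩ

The divider ratio is R2/(R1+R2) = 2.49/20.5 = 0.1215.
So R1 = R2 · (V_CC/V_out − 1) = 29.0 × (20.5/2.49 − 1) = 29.0 × 7.233 = 209.8 kΩ.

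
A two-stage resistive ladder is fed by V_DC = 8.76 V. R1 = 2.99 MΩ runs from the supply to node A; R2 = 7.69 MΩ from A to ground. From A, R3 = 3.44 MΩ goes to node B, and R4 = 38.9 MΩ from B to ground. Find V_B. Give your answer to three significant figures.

V_B ≈ 5.51 V

Node A sees R2 in parallel with the series input of stage 2, R3 + R4 = 42.34 MΩ.
Effective lower resistance at A: R2 ‖ 42.34 = 6.508 MΩ.
V_A = 8.76 × 6.508/(2.99 + 6.508) = 6.002 V.
V_B = V_A × 0.9188 = 5.515 V.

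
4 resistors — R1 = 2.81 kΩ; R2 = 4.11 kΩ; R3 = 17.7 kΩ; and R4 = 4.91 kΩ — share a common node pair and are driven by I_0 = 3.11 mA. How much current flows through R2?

I ≈ 0.881 mA

Conductances: ΣG = 1/2.81 + 1/4.11 + 1/17.7 + 1/4.91 = 0.8593 (1/kΩ).
R2 takes the fraction G_k/ΣG = 0.2433/0.8593 = 0.2831, so I = 3.11 × 0.2831 = 0.8805 mA.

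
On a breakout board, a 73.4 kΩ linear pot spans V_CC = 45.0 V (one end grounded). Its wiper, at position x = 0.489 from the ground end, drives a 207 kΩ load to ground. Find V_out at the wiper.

Lower segment x·R_p = 35.89 kΩ; upper segment (1−x)·R_p = 37.51 kΩ.
(x·R_p) ‖ R_L = 30.59 kΩ.
Loaded-divider output: V_out = 45.0 × 0.4492 = 20.21 V.

V_out ≈ 20.2 V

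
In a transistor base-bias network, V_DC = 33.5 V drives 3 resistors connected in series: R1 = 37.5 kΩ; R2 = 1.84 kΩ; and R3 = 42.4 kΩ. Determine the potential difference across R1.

Total series resistance ΣR = 37.5 + 1.84 + 42.4 = 81.74 kΩ.
V = V_DC · R/ΣR = 33.5 × 0.4588 = 15.37 V.

V ≈ 15.4 V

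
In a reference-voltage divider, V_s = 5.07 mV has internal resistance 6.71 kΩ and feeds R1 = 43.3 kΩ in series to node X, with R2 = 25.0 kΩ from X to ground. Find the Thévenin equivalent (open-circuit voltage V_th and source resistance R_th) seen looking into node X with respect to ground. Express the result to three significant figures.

V_th ≈ 1.69 mV, R_th ≈ 16.7 kΩ

R1' = 6.71 + 43.3 = 50.01 kΩ (source resistance + R1).
V_th is the unloaded tap voltage: V_s · R2/(R1'+R2) = 5.07 × 0.3333 = 1.690 mV.
With V_s suppressed (replaced by a short), R_th = R1' ‖ R2 = (50.01 × 25.0)/(50.01 + 25.0) = 16.67 kΩ.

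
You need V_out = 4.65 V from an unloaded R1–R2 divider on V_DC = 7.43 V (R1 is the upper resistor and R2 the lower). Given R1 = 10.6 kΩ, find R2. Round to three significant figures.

R2 ≈ 17.7 kΩ

V_out/V_DC = R2/(R1+R2) = 0.6258.
So R2 = R1 · V_out/(V_DC − V_out) = 10.6 × 4.65/(7.43 − 4.65) = 10.6 × 1.673 = 17.73 kΩ.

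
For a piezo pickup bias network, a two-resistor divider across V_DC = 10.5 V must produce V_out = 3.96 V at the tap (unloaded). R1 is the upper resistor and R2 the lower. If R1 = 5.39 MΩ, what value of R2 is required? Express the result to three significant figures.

The divider ratio is R2/(R1+R2) = 3.96/10.5 = 0.3771.
R2 = R1 · 0.3771/(1 − 0.3771) = 3.264 MΩ.

R2 ≈ 3.26 MΩ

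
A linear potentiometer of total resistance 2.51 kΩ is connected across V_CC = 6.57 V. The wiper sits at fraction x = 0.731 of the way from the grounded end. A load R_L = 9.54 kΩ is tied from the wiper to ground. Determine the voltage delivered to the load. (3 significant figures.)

V_out ≈ 4.57 V

Lower segment x·R_p = 1.835 kΩ; upper segment (1−x)·R_p = 0.6752 kΩ.
R_L loads the lower segment: effective lower R = 1.539 kΩ.
V_out = 6.57 × 1.539/(0.6752 + 1.539) = 4.566 V.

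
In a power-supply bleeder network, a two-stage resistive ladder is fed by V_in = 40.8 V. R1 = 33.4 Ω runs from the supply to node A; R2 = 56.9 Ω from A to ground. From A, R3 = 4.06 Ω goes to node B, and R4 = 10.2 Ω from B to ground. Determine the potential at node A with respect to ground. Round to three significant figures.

Node A sees R2 in parallel with the series input of stage 2, R3 + R4 = 14.26 Ω.
Effective lower resistance at A: R2 ‖ 14.26 = 11.40 Ω.
So V_A = 40.8 × 0.2545 = 10.38 V.

V_A ≈ 10.4 V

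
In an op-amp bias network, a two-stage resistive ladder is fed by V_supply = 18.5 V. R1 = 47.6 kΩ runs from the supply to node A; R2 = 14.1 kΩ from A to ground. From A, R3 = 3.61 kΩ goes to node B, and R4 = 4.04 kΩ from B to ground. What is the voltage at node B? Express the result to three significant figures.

Node A sees R2 in parallel with the series input of stage 2, R3 + R4 = 7.650 kΩ.
R2 ‖ (R3+R4) = 4.959 kΩ.
So V_A = 18.5 × 0.09436 = 1.746 V.
Stage 2 is unloaded, so V_B = V_A · R4/(R3+R4) = 1.746 × 4.04/7.650 = 0.9219 V.

V_B ≈ 0.922 V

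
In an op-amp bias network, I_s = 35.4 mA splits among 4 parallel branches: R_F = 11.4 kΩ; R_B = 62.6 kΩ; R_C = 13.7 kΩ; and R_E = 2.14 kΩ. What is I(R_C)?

I ≈ 4.01 mA

Conductances: ΣG = 1/11.4 + 1/62.6 + 1/13.7 + 1/2.14 = 0.6440 (1/kΩ).
Current divider: I(R_C) = I_s · G_k/ΣG = 35.4 × (0.07299/0.6440) = 35.4 × 0.1133 = 4.012 mA.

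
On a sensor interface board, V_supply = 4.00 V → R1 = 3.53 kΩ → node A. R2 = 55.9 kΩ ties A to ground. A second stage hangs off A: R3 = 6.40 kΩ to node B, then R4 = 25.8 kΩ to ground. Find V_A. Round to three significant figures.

V_A ≈ 3.41 V

The second stage (R3 + R4 = 32.20 kΩ) loads node A in parallel with R2.
Effective lower resistance at A: R2 ‖ 32.20 = 20.43 kΩ.
First divider: V_A = V_supply · 20.43/(3.53 + 20.43) = 3.411 V.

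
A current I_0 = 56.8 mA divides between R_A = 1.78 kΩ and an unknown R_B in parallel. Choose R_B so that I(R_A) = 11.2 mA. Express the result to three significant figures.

The fraction through R_A equals R_B/(R_A+R_B).
11.2/56.8 = R_B/(R_A + R_B) → R_B = R_A · (0.1972)/(1 − 0.1972) = 1.78 × 0.2456 = 0.4372 kΩ.

R_B ≈ 0.437 kΩ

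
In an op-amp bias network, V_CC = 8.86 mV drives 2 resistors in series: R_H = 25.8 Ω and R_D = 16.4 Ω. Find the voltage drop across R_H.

V ≈ 5.42 mV

Total series resistance ΣR = 25.8 + 16.4 = 42.20 Ω.
V = V_CC · R/ΣR = 8.86 × 0.6114 = 5.417 mV.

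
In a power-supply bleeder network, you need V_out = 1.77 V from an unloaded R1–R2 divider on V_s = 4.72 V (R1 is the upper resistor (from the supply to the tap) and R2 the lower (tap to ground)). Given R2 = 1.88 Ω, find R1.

Required fraction k = V_out/V_s = 0.3750.
Rearranging, R1 = R2·(1−k)/k = 1.88 × 1.667 = 3.133 Ω.

R1 ≈ 3.13 Ω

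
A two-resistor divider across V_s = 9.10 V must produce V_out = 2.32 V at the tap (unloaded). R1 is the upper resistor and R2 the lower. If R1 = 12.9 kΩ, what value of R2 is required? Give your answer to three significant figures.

The divider ratio is R2/(R1+R2) = 2.32/9.10 = 0.2549.
Rearranging, R2 = R1·k/(1−k) = 12.9 × 0.3422 = 4.414 kΩ.

R2 ≈ 4.41 kΩ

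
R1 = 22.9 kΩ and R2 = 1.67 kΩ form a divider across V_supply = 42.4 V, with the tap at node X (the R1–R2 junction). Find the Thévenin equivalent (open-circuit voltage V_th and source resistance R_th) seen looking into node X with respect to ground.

With X open, the divider is unloaded: V_th = 42.4 × 1.67/24.57 = 2.882 V.
With V_supply suppressed (replaced by a short), R_th = R1 ‖ R2 = (22.90 × 1.67)/(22.90 + 1.67) = 1.556 kΩ.

V_th ≈ 2.88 V, R_th ≈ 1.56 kΩ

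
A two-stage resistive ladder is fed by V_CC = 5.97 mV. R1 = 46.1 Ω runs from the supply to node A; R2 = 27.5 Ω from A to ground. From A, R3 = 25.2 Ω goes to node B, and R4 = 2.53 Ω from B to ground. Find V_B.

Looking into the second stage from A: R3 + R4 = 27.73 Ω appears in parallel with R2.
Effective lower resistance at A: R2 ‖ 27.73 = 13.81 Ω.
So V_A = 5.97 × 0.2305 = 1.376 mV.
V_B = V_A × 0.09124 = 0.1255 mV.

V_B ≈ 0.126 mV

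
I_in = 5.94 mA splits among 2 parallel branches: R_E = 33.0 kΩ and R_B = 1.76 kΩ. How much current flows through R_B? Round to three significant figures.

I ≈ 5.64 mA

Two-branch current divider: I_k = I_in · R_other/(R_1 + R_2).
I(R_B) = 5.94 × 33.0/(33.0 + 1.76) = 5.94 × 0.9494 = 5.639 mA.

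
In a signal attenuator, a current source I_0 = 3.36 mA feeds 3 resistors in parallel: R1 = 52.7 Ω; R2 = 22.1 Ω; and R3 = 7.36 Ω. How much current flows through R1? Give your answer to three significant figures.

I ≈ 0.319 mA

ΣG = 1/52.7 + 1/22.1 + 1/7.36 = 0.2001.
R1 takes the fraction G_k/ΣG = 0.01898/0.2001 = 0.09483, so I = 3.36 × 0.09483 = 0.3186 mA.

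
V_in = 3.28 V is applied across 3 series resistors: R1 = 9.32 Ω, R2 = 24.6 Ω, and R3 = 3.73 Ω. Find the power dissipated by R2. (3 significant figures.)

ΣR = 37.65 Ω → I = 3.28/37.65 = 0.08712 A.
P(R2) = I²·R2 = (0.08712)² × 24.6 = 0.1867 W.

P ≈ 0.187 W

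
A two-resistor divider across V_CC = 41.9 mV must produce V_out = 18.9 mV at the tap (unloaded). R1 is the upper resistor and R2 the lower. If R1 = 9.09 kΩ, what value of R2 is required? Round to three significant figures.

Required fraction k = V_out/V_CC = 0.4511.
So R2 = R1 · V_out/(V_CC − V_out) = 9.09 × 18.9/(41.9 − 18.9) = 9.09 × 0.8217 = 7.470 kΩ.

R2 ≈ 7.47 kΩ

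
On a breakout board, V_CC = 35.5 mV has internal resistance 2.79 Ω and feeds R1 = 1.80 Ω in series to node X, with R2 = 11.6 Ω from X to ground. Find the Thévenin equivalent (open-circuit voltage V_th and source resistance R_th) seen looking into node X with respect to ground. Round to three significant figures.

V_th ≈ 25.4 mV, R_th ≈ 3.29 Ω

R1' = 2.79 + 1.80 = 4.590 Ω (source resistance + R1).
Open-circuit (no load on X): V_th = V_CC · R2/(R1' + R2) = 35.5 × 11.6/(4.590 + 11.6) = 25.44 mV.
Looking into X with the source shorted: R_th = R1'·R2/(R1'+R2) = 4.590 × 11.6/16.19 = 3.289 Ω.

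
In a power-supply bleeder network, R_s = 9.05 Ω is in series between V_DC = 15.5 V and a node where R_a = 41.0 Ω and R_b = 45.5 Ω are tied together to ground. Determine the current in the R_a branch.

I ≈ 0.266 A

Parallel bank: R_p = 1/(1/41.0 + 1/45.5) = 21.57 Ω.
Node voltage V_A = V_DC · R_p/(R_s + R_p) = 15.5 × 0.7044 = 10.92 V.
I(R_a) = V_A / R_a = 10.92/41.0 = 0.2663 A.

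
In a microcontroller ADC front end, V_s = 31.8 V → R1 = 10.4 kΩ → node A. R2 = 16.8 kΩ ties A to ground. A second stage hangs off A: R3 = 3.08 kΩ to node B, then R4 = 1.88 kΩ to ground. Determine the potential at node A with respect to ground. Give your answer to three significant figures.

Node A sees R2 in parallel with the series input of stage 2, R3 + R4 = 4.960 kΩ.
Effective lower resistance at A: R2 ‖ 4.960 = 3.829 kΩ.
So V_A = 31.8 × 0.2691 = 8.558 V.

V_A ≈ 8.56 V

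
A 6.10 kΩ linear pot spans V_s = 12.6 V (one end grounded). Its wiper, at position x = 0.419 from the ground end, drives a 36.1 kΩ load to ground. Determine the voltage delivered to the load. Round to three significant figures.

Lower segment x·R_p = 2.556 kΩ; upper segment (1−x)·R_p = 3.544 kΩ.
Lower segment in parallel with the load: 2.556 ‖ 36.1 = 2.387 kΩ.
Loaded-divider output: V_out = 12.6 × 0.4024 = 5.071 V.

V_out ≈ 5.07 V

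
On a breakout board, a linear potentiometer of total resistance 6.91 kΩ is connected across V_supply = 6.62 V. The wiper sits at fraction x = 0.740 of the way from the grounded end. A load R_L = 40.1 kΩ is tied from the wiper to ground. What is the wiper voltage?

V_out ≈ 4.74 V

Split the track: R_lower = x·R_p = 5.113 kΩ, R_upper = (1−x)·R_p = 1.797 kΩ.
Lower segment in parallel with the load: 5.113 ‖ 40.1 = 4.535 kΩ.
V_out = 6.62 × 4.535/(1.797 + 4.535) = 4.742 V.
(Unloaded: V_out = x·V_supply = 4.90 V.)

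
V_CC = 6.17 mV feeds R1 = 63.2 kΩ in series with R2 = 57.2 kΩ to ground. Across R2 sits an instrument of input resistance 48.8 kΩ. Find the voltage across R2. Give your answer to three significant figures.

First combine the lower leg with the load: R2 ‖ R_L = 26.33 kΩ.
Now apply the divider: V_out = 6.17 × 0.2941 = 1.815 mV.

V_out ≈ 1.81 mV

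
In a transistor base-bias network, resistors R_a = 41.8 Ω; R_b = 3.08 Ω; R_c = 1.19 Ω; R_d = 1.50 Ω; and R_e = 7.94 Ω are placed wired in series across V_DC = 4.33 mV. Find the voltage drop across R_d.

Total series resistance ΣR = 41.8 + 3.08 + 1.19 + 1.50 + 7.94 = 55.51 Ω.
Voltage divider: V = V_DC · (1.500 / 55.51) = 4.33 × 0.02702 = 0.1170 mV.

V ≈ 0.117 mV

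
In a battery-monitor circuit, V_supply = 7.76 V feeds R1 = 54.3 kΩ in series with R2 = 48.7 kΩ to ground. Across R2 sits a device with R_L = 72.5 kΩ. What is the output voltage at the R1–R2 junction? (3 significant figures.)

V_out ≈ 2.71 V

R2 ‖ R_L = (48.7 × 72.5)/(48.7 + 72.5) = 29.13 kΩ.
Voltage divider with the loaded lower leg: V_out = 7.76 × 29.13/(54.3 + 29.13) = 7.76 × 0.3492 = 2.710 V.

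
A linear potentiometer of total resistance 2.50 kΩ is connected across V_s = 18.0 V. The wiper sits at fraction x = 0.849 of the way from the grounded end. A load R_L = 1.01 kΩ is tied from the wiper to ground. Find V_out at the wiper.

V_out ≈ 11.6 V

Split the track: R_lower = x·R_p = 2.123 kΩ, R_upper = (1−x)·R_p = 0.3775 kΩ.
Lower segment in parallel with the load: 2.123 ‖ 1.01 = 0.6843 kΩ.
Then V_out = V_s · 0.6843/(0.3775 + 0.6843) = 11.60 V.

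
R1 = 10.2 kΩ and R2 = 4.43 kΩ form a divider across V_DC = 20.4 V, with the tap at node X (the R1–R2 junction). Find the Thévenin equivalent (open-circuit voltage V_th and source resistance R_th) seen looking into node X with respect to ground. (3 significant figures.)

V_th is the unloaded tap voltage: V_DC · R2/(R1+R2) = 20.4 × 0.3028 = 6.177 V.
With V_DC suppressed (replaced by a short), R_th = R1 ‖ R2 = (10.20 × 4.43)/(10.20 + 4.43) = 3.089 kΩ.

V_th ≈ 6.18 V, R_th ≈ 3.09 kΩ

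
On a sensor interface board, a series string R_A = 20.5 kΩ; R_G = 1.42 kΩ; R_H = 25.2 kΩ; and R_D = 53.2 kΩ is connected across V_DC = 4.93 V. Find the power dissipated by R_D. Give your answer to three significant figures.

Series current I = V_DC/ΣR = 4.93/100.3 = 0.04914 mA.
P(R_D) = I²·R_D = (0.04914)² × 53.2 = 0.1285 mW.

P ≈ 0.128 mW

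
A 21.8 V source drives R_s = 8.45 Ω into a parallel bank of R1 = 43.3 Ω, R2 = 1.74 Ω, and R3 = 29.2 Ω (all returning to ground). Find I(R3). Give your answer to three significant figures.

I ≈ 0.118 A

Equivalent of the parallel group: R_p = 1.582 Ω.
V_A = 21.8 × 1.582/10.03 = 3.438 V.
I(R3) = V_A / R3 = 3.438/29.2 = 0.1177 A.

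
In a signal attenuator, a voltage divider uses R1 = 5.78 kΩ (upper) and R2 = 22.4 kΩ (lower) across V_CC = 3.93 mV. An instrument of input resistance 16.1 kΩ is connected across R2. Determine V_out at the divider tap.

V_out ≈ 2.43 mV

First combine the lower leg with the load: R2 ‖ R_L = 9.367 kΩ.
Voltage divider with the loaded lower leg: V_out = 3.93 × 9.367/(5.78 + 9.367) = 3.93 × 0.6184 = 2.430 mV.
(Unloaded it would be 3.12 mV; the load pulls it down.)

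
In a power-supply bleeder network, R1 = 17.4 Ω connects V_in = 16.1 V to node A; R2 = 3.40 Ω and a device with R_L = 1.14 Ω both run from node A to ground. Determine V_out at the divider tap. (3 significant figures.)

R2 ‖ R_L = (3.40 × 1.14)/(3.40 + 1.14) = 0.8537 Ω.
Voltage divider with the loaded lower leg: V_out = 16.1 × 0.8537/(17.4 + 0.8537) = 16.1 × 0.04677 = 0.7530 V.
(Unloaded it would be 2.63 V; the load pulls it down.)

V_out ≈ 0.753 V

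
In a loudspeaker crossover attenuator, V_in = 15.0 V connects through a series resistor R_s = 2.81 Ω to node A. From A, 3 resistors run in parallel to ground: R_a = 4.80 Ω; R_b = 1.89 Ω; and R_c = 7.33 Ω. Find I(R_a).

Equivalent of the parallel group: R_p = 1.144 Ω.
V_A by voltage divider: V_A = 15.0 × 1.144/(2.81 + 1.144) = 4.341 V.
Branch current I = V_A/R_a = 4.341/4.80 = 0.9043 A.

I ≈ 0.904 A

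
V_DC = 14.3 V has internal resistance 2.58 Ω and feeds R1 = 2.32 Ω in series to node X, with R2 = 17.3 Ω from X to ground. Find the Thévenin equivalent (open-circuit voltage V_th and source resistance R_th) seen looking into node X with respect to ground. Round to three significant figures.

R1' = 2.58 + 2.32 = 4.900 Ω (source resistance + R1).
With X open, the divider is unloaded: V_th = 14.3 × 17.3/22.20 = 11.14 V.
Looking into X with the source shorted: R_th = R1'·R2/(R1'+R2) = 4.900 × 17.3/22.20 = 3.818 Ω.

V_th ≈ 11.1 V, R_th ≈ 3.82 Ω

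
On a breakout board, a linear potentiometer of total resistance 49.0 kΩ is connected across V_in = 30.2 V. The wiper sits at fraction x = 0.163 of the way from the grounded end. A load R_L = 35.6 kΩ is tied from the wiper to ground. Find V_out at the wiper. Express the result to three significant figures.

V_out ≈ 4.14 V

Lower segment x·R_p = 7.987 kΩ; upper segment (1−x)·R_p = 41.01 kΩ.
R_L loads the lower segment: effective lower R = 6.523 kΩ.
Loaded-divider output: V_out = 30.2 × 0.1372 = 4.144 V.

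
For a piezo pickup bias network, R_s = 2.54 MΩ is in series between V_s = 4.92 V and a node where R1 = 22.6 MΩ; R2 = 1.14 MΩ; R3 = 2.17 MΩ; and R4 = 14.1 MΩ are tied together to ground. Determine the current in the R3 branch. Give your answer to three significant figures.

I ≈ 0.483 µA

Equivalent of the parallel group: R_p = 0.6881 MΩ.
Node voltage V_A = V_s · R_p/(R_s + R_p) = 4.92 × 0.2132 = 1.049 V.
I(R3) = V_A / R3 = 1.049/2.17 = 0.4833 µA.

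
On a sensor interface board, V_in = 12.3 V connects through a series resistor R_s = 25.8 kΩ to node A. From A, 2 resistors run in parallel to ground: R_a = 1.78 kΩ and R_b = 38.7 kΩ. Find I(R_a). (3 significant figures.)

I ≈ 0.428 mA

Equivalent of the parallel group: R_p = 1.702 kΩ.
V_A = 12.3 × 1.702/27.50 = 0.7611 V.
I(R_a) = V_A / R_a = 0.7611/1.78 = 0.4276 mA.
(Check via current divider: I_total = 0.4472 mA; share G_k/ΣG = 0.9560 → same result.)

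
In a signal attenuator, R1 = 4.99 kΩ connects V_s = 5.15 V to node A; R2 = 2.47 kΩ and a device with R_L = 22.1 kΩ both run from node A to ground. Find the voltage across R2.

First combine the lower leg with the load: R2 ‖ R_L = 2.222 kΩ.
Voltage divider with the loaded lower leg: V_out = 5.15 × 2.222/(4.99 + 2.222) = 5.15 × 0.3081 = 1.587 V.

V_out ≈ 1.59 V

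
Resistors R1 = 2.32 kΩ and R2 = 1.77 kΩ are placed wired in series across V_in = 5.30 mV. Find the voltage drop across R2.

V ≈ 2.29 mV

ΣR = 2.32 + 1.77 = 4.090 kΩ.
V = V_in · R/ΣR = 5.30 × 0.4328 = 2.294 mV.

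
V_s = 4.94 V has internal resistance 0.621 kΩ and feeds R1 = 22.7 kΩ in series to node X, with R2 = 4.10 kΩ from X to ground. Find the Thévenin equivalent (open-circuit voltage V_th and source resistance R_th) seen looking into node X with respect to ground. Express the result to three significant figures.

R1' = 0.621 + 22.7 = 23.32 kΩ (source resistance + R1).
V_th is the unloaded tap voltage: V_s · R2/(R1'+R2) = 4.94 × 0.1495 = 0.7386 V.
Zeroing V_s shorts the top of R1' to ground, so R_th = R1' ‖ R2 = 3.487 kΩ.

V_th ≈ 0.739 V, R_th ≈ 3.49 kΩ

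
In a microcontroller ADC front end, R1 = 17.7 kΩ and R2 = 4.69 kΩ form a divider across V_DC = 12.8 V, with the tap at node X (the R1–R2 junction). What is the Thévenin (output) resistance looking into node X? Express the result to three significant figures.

Zeroing V_DC shorts the top of R1 to ground, so R_th = R1 ‖ R2 = 3.708 kΩ.

R_th ≈ 3.71 kΩ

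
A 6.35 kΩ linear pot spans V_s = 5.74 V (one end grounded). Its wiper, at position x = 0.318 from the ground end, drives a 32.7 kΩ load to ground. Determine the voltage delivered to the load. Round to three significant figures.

Split the track: R_lower = x·R_p = 2.019 kΩ, R_upper = (1−x)·R_p = 4.331 kΩ.
R_L loads the lower segment: effective lower R = 1.902 kΩ.
Then V_out = V_s · 1.902/(4.331 + 1.902) = 1.752 V.

V_out ≈ 1.75 V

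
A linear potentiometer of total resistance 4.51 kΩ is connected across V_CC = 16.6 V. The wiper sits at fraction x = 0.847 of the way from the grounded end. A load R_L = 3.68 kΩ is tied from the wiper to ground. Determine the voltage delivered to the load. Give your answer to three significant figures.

V_out ≈ 12.1 V

The pot divides into 0.6900 kΩ above the wiper and 3.820 kΩ below.
(x·R_p) ‖ R_L = 1.874 kΩ.
Loaded-divider output: V_out = 16.6 × 0.7309 = 12.13 V.
(Unloaded: V_out = x·V_CC = 14.1 V.)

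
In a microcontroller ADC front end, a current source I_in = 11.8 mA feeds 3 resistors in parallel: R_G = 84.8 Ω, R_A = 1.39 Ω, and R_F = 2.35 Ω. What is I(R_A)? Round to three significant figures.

Total conductance ΣG = 1/84.8 + 1/1.39 + 1/2.35 = 1.157 (units of 1/Ω).
Current divider: I(R_A) = I_in · G_k/ΣG = 11.8 × (0.7194/1.157) = 11.8 × 0.6219 = 7.339 mA.

I ≈ 7.34 mA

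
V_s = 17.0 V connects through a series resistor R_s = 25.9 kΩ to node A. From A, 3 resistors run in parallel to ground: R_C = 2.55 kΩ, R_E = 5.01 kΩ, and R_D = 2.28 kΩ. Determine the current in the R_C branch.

I ≈ 0.241 mA

Equivalent of the parallel group: R_p = 0.9705 kΩ.
Node voltage V_A = V_s · R_p/(R_s + R_p) = 17.0 × 0.03612 = 0.6140 V.
I(R_C) = V_A / R_C = 0.6140/2.55 = 0.2408 mA.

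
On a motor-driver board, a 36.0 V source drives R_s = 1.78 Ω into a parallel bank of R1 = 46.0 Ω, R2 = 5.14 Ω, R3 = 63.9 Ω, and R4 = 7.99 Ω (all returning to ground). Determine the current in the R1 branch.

Parallel bank: R_p = 1/(1/46.0 + 1/5.14 + 1/63.9 + 1/7.99) = 2.800 Ω.
V_A by voltage divider: V_A = 36.0 × 2.800/(1.78 + 2.800) = 22.01 V.
I(R1) = V_A / R1 = 22.01/46.0 = 0.4785 A.
(Equivalently: I_total = 7.860 A, then current-divider fraction G_k/ΣG = 0.06088.)

I ≈ 0.478 A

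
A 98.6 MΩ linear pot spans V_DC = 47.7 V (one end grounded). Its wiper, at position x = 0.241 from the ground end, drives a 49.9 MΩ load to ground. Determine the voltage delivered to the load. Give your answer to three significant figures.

V_out ≈ 8.44 V

Split the track: R_lower = x·R_p = 23.76 MΩ, R_upper = (1−x)·R_p = 74.84 MΩ.
Lower segment in parallel with the load: 23.76 ‖ 49.9 = 16.10 MΩ.
Loaded-divider output: V_out = 47.7 × 0.1770 = 8.444 V.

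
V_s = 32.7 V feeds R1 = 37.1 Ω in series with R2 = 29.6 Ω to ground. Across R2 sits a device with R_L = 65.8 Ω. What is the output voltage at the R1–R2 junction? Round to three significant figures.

V_out ≈ 11.6 V

First combine the lower leg with the load: R2 ‖ R_L = 20.42 Ω.
Now apply the divider: V_out = 32.7 × 0.3550 = 11.61 V.
(Unloaded it would be 14.5 V; the load pulls it down.)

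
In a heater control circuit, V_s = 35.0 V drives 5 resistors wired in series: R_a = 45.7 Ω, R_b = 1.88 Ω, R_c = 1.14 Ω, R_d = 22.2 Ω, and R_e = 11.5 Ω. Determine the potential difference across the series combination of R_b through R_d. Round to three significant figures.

V ≈ 10.7 V

Series total: ΣR = 45.7 + 1.88 + 1.14 + 22.2 + 11.5 = 82.42 Ω.
R_{R_b..R_d} = 1.88 + 1.14 + 22.2 = 25.22 Ω.
V = V_s · R/ΣR = 35.0 × 0.3060 = 10.71 V.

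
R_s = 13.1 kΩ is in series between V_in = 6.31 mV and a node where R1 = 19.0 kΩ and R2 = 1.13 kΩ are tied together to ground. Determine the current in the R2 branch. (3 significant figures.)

I ≈ 0.420 µA

Combine the parallel branches: R_p = (1/19.0 + 1/1.13)⁻¹ = 1.067 kΩ.
V_A = 6.31 × 1.067/14.17 = 0.4751 mV.
I(R2) = V_A / R2 = 0.4751/1.13 = 0.4204 µA.
(Check via current divider: I_total = 0.4454 µA; share G_k/ΣG = 0.9439 → same result.)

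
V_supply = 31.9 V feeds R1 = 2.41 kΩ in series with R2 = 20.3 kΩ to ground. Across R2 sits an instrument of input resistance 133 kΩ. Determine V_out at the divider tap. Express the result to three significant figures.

V_out ≈ 28.1 V

The load sits in parallel with R2, giving an effective lower resistance R2' = R2·R_L/(R2+R_L) = 17.61 kΩ.
Then V_out = V_supply · R2'/(R1 + R2') = 31.9 × 17.61/20.02 = 28.06 V.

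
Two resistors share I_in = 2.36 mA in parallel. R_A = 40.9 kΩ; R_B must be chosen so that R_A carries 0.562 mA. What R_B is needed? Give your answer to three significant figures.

In a two-way split, I_A/I_in = R_B/(R_A + R_B).
With f = 0.2381, R_B = R_A · f/(1−f) = 40.9 × 0.3126 = 12.78 kΩ.

R_B ≈ 12.8 kΩ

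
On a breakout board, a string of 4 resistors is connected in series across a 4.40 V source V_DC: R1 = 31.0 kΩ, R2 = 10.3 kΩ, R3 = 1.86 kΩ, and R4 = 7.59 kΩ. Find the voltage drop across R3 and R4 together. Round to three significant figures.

V ≈ 0.819 V

Total series resistance ΣR = 31.0 + 10.3 + 1.86 + 7.59 = 50.75 kΩ.
R_{R3..R4} = 1.86 + 7.59 = 9.450 kΩ.
V = V_DC · R/ΣR = 4.40 × 0.1862 = 0.8193 V.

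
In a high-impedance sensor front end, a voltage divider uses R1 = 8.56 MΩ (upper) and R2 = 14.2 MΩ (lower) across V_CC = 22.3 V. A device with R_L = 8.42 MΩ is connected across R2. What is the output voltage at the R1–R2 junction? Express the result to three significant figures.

The load sits in parallel with R2, giving an effective lower resistance R2' = R2·R_L/(R2+R_L) = 5.286 MΩ.
Voltage divider with the loaded lower leg: V_out = 22.3 × 5.286/(8.56 + 5.286) = 22.3 × 0.3818 = 8.513 V.

V_out ≈ 8.51 V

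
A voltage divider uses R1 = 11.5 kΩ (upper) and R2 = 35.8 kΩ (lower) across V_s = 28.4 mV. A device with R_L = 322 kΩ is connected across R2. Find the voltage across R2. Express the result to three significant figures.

V_out ≈ 20.9 mV

The load sits in parallel with R2, giving an effective lower resistance R2' = R2·R_L/(R2+R_L) = 32.22 kΩ.
Now apply the divider: V_out = 28.4 × 0.7370 = 20.93 mV.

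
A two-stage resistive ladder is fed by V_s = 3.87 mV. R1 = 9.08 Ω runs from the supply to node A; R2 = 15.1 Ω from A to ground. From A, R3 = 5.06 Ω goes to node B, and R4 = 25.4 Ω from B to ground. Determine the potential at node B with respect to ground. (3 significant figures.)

V_B ≈ 1.70 mV

Node A sees R2 in parallel with the series input of stage 2, R3 + R4 = 30.46 Ω.
R2 ‖ (R3+R4) = 10.10 Ω.
V_A = 3.87 × 10.10/(9.08 + 10.10) = 2.037 mV.
V_B = V_A × 0.8339 = 1.699 mV.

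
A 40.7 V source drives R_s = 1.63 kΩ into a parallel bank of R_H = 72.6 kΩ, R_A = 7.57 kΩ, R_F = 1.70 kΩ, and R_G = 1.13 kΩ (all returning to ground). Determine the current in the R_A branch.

I ≈ 1.48 mA

Parallel bank: R_p = 1/(1/72.6 + 1/7.57 + 1/1.70 + 1/1.13) = 0.6176 kΩ.
V_A by voltage divider: V_A = 40.7 × 0.6176/(1.63 + 0.6176) = 11.18 V.
Branch current I = V_A/R_A = 11.18/7.57 = 1.477 mA.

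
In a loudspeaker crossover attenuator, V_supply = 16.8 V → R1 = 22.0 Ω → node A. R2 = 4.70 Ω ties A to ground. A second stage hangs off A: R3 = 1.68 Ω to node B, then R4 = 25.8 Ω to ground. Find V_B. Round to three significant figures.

V_B ≈ 2.43 V

Node A sees R2 in parallel with the series input of stage 2, R3 + R4 = 27.48 Ω.
R2 ‖ (R3+R4) = 4.014 Ω.
So V_A = 16.8 × 0.1543 = 2.592 V.
Then the unloaded second divider: V_B = V_A × R4/(R3+R4) = 2.592 × 0.9389 = 2.434 V.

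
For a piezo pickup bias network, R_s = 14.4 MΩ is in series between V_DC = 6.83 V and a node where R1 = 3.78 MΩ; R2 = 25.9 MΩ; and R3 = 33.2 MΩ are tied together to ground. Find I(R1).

I ≈ 0.312 µA

Parallel bank: R_p = 1/(1/3.78 + 1/25.9 + 1/33.2) = 3.000 MΩ.
V_A = 6.83 × 3.000/17.40 = 1.178 V.
I(R1) = V_A / R1 = 1.178/3.78 = 0.3116 µA.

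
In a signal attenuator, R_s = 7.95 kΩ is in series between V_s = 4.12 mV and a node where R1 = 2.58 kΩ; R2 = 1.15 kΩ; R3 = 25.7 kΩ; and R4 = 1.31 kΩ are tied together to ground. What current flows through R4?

I ≈ 0.181 µA

Combine the parallel branches: R_p = (1/2.58 + 1/1.15 + 1/25.7 + 1/1.31)⁻¹ = 0.4856 kΩ.
Node voltage V_A = V_s · R_p/(R_s + R_p) = 4.12 × 0.05756 = 0.2372 mV.
Branch current I = V_A/R4 = 0.2372/1.31 = 0.1810 µA.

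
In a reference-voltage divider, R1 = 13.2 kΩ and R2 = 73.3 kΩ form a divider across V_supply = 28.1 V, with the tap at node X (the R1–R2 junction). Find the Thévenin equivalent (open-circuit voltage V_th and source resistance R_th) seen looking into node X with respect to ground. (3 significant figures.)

V_th ≈ 23.8 V, R_th ≈ 11.2 kΩ

Open-circuit (no load on X): V_th = V_supply · R2/(R1 + R2) = 28.1 × 73.3/(13.20 + 73.3) = 23.81 V.
Looking into X with the source shorted: R_th = R1·R2/(R1+R2) = 13.20 × 73.3/86.50 = 11.19 kΩ.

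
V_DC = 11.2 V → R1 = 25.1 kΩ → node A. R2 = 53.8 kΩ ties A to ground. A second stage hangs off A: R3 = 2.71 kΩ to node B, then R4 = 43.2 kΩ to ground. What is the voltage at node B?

V_B ≈ 5.23 V

The second stage (R3 + R4 = 45.91 kΩ) loads node A in parallel with R2.
R2 ‖ (R3+R4) = 24.77 kΩ.
V_A = 11.2 × 24.77/(25.1 + 24.77) = 5.563 V.
V_B = V_A × 0.9410 = 5.235 V.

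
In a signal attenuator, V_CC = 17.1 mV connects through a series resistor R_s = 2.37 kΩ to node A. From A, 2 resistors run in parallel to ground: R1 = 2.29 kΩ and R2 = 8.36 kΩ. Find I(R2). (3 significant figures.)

Combine the parallel branches: R_p = (1/2.29 + 1/8.36)⁻¹ = 1.798 kΩ.
V_A by voltage divider: V_A = 17.1 × 1.798/(2.37 + 1.798) = 7.376 mV.
Branch current I = V_A/R2 = 7.376/8.36 = 0.8823 µA.

I ≈ 0.882 µA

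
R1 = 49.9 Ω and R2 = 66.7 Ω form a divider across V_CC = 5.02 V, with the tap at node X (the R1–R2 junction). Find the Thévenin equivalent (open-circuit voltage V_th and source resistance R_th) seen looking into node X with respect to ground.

V_th ≈ 2.87 V, R_th ≈ 28.5 Ω

V_th is the unloaded tap voltage: V_CC · R2/(R1+R2) = 5.02 × 0.5720 = 2.872 V.
With V_CC suppressed (replaced by a short), R_th = R1 ‖ R2 = (49.90 × 66.7)/(49.90 + 66.7) = 28.54 Ω.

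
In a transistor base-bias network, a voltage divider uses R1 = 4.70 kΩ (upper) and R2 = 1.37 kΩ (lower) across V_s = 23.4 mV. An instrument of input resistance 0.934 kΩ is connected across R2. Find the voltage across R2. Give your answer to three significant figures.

V_out ≈ 2.47 mV

The load sits in parallel with R2, giving an effective lower resistance R2' = R2·R_L/(R2+R_L) = 0.5554 kΩ.
Voltage divider with the loaded lower leg: V_out = 23.4 × 0.5554/(4.70 + 0.5554) = 23.4 × 0.1057 = 2.473 mV.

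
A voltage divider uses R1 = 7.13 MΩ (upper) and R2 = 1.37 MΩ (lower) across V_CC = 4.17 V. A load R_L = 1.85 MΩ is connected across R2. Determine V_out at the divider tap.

R2 ‖ R_L = (1.37 × 1.85)/(1.37 + 1.85) = 0.7871 MΩ.
Then V_out = V_CC · R2'/(R1 + R2') = 4.17 × 0.7871/7.917 = 0.4146 V.

V_out ≈ 0.415 V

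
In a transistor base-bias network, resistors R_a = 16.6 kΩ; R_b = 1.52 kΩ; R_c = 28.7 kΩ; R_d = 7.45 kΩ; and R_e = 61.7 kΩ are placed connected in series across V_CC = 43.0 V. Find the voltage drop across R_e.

V ≈ 22.9 V

ΣR = 16.6 + 1.52 + 28.7 + 7.45 + 61.7 = 116.0 kΩ.
By the voltage-divider rule, V = 43.0 × 61.70/116.0 = 22.88 V.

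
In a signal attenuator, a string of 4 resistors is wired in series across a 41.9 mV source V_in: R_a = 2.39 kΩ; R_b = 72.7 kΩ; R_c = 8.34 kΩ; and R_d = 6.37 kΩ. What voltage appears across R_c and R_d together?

ΣR = 2.39 + 72.7 + 8.34 + 6.37 = 89.80 kΩ.
R_{R_c..R_d} = 8.34 + 6.37 = 14.71 kΩ.
By the voltage-divider rule, V = 41.9 × 14.71/89.80 = 6.864 mV.

V ≈ 6.86 mV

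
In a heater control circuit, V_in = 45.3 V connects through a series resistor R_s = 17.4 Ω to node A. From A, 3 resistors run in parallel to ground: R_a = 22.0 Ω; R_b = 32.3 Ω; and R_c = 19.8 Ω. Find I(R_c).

Parallel bank: R_p = 1/(1/22.0 + 1/32.3 + 1/19.8) = 7.879 Ω.
Node voltage V_A = V_in · R_p/(R_s + R_p) = 45.3 × 0.3117 = 14.12 V.
Branch current I = V_A/R_c = 14.12/19.8 = 0.7131 A.
(Check via current divider: I_total = 1.792 A; share G_k/ΣG = 0.3979 → same result.)

I ≈ 0.713 A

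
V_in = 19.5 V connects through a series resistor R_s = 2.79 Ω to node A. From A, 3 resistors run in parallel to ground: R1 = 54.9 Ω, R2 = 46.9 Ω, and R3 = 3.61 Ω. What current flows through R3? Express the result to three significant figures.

Equivalent of the parallel group: R_p = 3.159 Ω.
Node voltage V_A = V_in · R_p/(R_s + R_p) = 19.5 × 0.5310 = 10.35 V.
Branch current I = V_A/R3 = 10.35/3.61 = 2.868 A.

I ≈ 2.87 A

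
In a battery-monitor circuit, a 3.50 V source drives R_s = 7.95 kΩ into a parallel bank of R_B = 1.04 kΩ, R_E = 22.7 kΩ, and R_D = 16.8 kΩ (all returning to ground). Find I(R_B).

I ≈ 0.355 mA

Parallel bank: R_p = 1/(1/1.04 + 1/22.7 + 1/16.8) = 0.9389 kΩ.
V_A = 3.50 × 0.9389/8.889 = 0.3697 V.
I(R_B) = V_A / R_B = 0.3697/1.04 = 0.3555 mA.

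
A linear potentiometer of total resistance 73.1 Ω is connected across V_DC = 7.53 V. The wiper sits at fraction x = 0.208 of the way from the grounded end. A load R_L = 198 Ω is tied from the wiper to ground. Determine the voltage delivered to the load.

V_out ≈ 1.48 V

Split the track: R_lower = x·R_p = 15.20 Ω, R_upper = (1−x)·R_p = 57.90 Ω.
Lower segment in parallel with the load: 15.20 ‖ 198 = 14.12 Ω.
V_out = 7.53 × 14.12/(57.90 + 14.12) = 1.476 V.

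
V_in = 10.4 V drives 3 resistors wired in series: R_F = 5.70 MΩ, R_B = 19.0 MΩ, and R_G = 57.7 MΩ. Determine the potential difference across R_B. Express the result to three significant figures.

V ≈ 2.40 V

Series total: ΣR = 5.70 + 19.0 + 57.7 = 82.40 MΩ.
By the voltage-divider rule, V = 10.4 × 19.00/82.40 = 2.398 V.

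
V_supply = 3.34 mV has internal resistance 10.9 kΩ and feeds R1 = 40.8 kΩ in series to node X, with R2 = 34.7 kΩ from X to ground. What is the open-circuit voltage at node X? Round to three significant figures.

R1' = 10.9 + 40.8 = 51.70 kΩ (source resistance + R1).
V_th is the unloaded tap voltage: V_supply · R2/(R1'+R2) = 3.34 × 0.4016 = 1.341 mV.

V_th ≈ 1.34 mV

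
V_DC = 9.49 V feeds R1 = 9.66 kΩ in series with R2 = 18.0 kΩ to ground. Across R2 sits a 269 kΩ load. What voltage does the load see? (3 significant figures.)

V_out ≈ 6.03 V

R2 ‖ R_L = (18.0 × 269)/(18.0 + 269) = 16.87 kΩ.
Now apply the divider: V_out = 9.49 × 0.6359 = 6.035 V.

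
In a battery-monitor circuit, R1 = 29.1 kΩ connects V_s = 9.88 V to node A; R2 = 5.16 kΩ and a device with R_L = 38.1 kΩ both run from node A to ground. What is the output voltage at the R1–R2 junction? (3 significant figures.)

First combine the lower leg with the load: R2 ‖ R_L = 4.545 kΩ.
Voltage divider with the loaded lower leg: V_out = 9.88 × 4.545/(29.1 + 4.545) = 9.88 × 0.1351 = 1.335 V.

V_out ≈ 1.33 V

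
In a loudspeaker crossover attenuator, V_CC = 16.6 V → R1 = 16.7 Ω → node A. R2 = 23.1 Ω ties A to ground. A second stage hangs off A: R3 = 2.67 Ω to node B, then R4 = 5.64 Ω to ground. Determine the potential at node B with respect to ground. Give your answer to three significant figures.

Node A sees R2 in parallel with the series input of stage 2, R3 + R4 = 8.310 Ω.
R2 ‖ (R3+R4) = 6.111 Ω.
So V_A = 16.6 × 0.2679 = 4.447 V.
Then the unloaded second divider: V_B = V_A × R4/(R3+R4) = 4.447 × 0.6787 = 3.018 V.

V_B ≈ 3.02 V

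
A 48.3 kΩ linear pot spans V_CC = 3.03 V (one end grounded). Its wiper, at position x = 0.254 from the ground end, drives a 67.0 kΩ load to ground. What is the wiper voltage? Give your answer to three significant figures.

The pot divides into 36.03 kΩ above the wiper and 12.27 kΩ below.
R_L loads the lower segment: effective lower R = 10.37 kΩ.
Loaded-divider output: V_out = 3.03 × 0.2235 = 0.6771 V.
(Unloaded: V_out = x·V_CC = 0.770 V.)

V_out ≈ 0.677 V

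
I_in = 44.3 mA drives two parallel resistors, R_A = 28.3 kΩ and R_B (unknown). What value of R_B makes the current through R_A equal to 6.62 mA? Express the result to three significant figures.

Two-branch current divider: I_A = I_in · R_B/(R_A + R_B).
With f = 0.1494, R_B = R_A · f/(1−f) = 28.3 × 0.1757 = 4.972 kΩ.

R_B ≈ 4.97 kΩ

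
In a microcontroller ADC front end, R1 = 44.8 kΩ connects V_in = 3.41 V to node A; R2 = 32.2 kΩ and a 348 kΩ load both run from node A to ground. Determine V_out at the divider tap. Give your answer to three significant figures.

V_out ≈ 1.35 V

The load sits in parallel with R2, giving an effective lower resistance R2' = R2·R_L/(R2+R_L) = 29.47 kΩ.
Then V_out = V_in · R2'/(R1 + R2') = 3.41 × 29.47/74.27 = 1.353 V.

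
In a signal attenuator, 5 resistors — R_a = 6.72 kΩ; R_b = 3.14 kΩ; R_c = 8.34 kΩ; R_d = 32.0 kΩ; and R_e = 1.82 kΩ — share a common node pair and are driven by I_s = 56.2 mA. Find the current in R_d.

Total conductance ΣG = 1/6.72 + 1/3.14 + 1/8.34 + 1/32.0 + 1/1.82 = 1.168 (units of 1/kΩ).
R_d takes the fraction G_k/ΣG = 0.03125/1.168 = 0.02676, so I = 56.2 × 0.02676 = 1.504 mA.

I ≈ 1.50 mA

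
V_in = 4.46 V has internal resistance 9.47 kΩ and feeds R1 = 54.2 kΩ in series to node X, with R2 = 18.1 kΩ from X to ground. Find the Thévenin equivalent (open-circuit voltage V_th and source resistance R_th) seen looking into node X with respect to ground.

R1' = 9.47 + 54.2 = 63.67 kΩ (source resistance + R1).
V_th is the unloaded tap voltage: V_in · R2/(R1'+R2) = 4.46 × 0.2214 = 0.9872 V.
Looking into X with the source shorted: R_th = R1'·R2/(R1'+R2) = 63.67 × 18.1/81.77 = 14.09 kΩ.

V_th ≈ 0.987 V, R_th ≈ 14.1 kΩ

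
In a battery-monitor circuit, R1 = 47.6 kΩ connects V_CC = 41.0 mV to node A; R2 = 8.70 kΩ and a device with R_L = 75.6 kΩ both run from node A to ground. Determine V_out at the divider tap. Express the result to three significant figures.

V_out ≈ 5.77 mV

The load sits in parallel with R2, giving an effective lower resistance R2' = R2·R_L/(R2+R_L) = 7.802 kΩ.
Voltage divider with the loaded lower leg: V_out = 41.0 × 7.802/(47.6 + 7.802) = 41.0 × 0.1408 = 5.774 mV.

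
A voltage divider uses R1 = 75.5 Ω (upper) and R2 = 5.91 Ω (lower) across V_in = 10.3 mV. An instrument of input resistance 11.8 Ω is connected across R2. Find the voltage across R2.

The load sits in parallel with R2, giving an effective lower resistance R2' = R2·R_L/(R2+R_L) = 3.938 Ω.
Voltage divider with the loaded lower leg: V_out = 10.3 × 3.938/(75.5 + 3.938) = 10.3 × 0.04957 = 0.5106 mV.

V_out ≈ 0.511 mV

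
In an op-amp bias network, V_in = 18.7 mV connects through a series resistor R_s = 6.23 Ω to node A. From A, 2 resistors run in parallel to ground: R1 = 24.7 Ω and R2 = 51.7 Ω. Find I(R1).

Combine the parallel branches: R_p = (1/24.7 + 1/51.7)⁻¹ = 16.71 Ω.
Node voltage V_A = V_in · R_p/(R_s + R_p) = 18.7 × 0.7285 = 13.62 mV.
I(R1) = V_A / R1 = 13.62/24.7 = 0.5515 mA.
(Equivalently: I_total = 0.8150 mA, then current-divider fraction G_k/ΣG = 0.6767.)

I ≈ 0.552 mA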